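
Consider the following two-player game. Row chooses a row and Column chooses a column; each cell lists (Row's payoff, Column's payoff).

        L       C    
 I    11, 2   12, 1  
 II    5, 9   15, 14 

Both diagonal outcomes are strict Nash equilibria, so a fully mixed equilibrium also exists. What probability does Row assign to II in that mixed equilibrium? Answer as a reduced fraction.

Row's mix p on I must make Column indifferent between L and C.
Column's payoff from L: 2p + 9(1−p). From C: 1p + 14(1−p).
Set equal: 1p = 5(1−p) → p = 5/6.
Probability on II is 1 − 5/6 = 1/6.

1/6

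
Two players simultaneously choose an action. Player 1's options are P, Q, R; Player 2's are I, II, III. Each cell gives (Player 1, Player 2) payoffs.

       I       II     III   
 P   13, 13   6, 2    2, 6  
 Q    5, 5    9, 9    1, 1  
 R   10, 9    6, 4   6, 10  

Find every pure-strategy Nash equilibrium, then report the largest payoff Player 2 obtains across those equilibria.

(P, I) is a pure NE (Player 1: 13 ≥ 10; Player 2: 13 ≥ 6). Player 2 gets 13.
(Q, II) is a pure NE (Player 1: 9 ≥ 6; Player 2: 9 ≥ 5). Player 2 gets 9.
(R, III) is a pure NE (Player 1: 6 ≥ 2; Player 2: 10 ≥ 9). Player 2 gets 10.
Every other cell has a profitable deviation for at least one player. Highest of {13, 9, 10} is 13.

13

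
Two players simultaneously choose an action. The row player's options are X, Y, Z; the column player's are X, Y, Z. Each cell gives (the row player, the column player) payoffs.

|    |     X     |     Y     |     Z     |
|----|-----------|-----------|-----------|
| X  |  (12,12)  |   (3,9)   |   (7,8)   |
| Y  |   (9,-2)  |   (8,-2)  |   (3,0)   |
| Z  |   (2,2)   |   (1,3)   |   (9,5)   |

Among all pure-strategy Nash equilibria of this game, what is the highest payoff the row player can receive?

12

Both X is a pure NE (the row player: 12 ≥ 9; the column player: 12 ≥ 9). The row player gets 12.
Both Z is a pure NE (the row player: 9 ≥ 7; the column player: 5 ≥ 3). The row player gets 9.
Every other cell has a profitable deviation for at least one player. Highest of {12, 9} is 12.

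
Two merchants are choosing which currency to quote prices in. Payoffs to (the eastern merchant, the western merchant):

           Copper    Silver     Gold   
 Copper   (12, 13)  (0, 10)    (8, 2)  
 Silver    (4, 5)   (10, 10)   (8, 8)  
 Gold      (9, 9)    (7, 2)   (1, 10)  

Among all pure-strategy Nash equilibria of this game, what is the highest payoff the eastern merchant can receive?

12

Both Copper is a pure NE (the eastern merchant: 12 ≥ 9; the western merchant: 13 ≥ 10). The eastern merchant gets 12.
Both Silver is a pure NE (the eastern merchant: 10 ≥ 7; the western merchant: 10 ≥ 8). The eastern merchant gets 10.
Every other cell has a profitable deviation for at least one player. Highest of {12, 10} is 12.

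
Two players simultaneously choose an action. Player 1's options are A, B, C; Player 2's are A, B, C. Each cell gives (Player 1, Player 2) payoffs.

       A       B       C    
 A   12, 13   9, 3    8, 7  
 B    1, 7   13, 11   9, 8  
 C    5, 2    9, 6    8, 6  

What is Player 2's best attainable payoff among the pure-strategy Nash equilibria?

Both A is a pure NE (Player 1: 12 ≥ 5; Player 2: 13 ≥ 7). Player 2 gets 13.
Both B is a pure NE (Player 1: 13 ≥ 9; Player 2: 11 ≥ 8). Player 2 gets 11.
Every other cell has a profitable deviation for at least one player. Highest of {13, 11} is 13.

13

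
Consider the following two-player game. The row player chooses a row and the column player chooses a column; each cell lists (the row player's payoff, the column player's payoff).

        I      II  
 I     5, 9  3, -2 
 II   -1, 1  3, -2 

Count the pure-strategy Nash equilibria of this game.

Both I: the row player gets 5 (best alternative -1); the column player gets 9 (best alternative -2). Neither deviates — NE.
Both II is not a NE: the column player would switch to I (1 > -2).
No other cell survives both best-response checks, so there is 1 pure NE.

1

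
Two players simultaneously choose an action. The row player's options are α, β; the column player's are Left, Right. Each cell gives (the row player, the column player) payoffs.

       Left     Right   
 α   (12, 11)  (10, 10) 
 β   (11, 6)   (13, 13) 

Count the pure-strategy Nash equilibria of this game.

(α, Left): the row player gets 12 (best alternative 11); the column player gets 11 (best alternative 10). Neither deviates — NE.
(β, Right): the row player gets 13 (best alternative 10); the column player gets 13 (best alternative 6). Neither deviates — NE.
(α, Right) is not a NE: the row player would switch to β (13 > 10).
No other cell survives both best-response checks, so there are 2 pure NE.

2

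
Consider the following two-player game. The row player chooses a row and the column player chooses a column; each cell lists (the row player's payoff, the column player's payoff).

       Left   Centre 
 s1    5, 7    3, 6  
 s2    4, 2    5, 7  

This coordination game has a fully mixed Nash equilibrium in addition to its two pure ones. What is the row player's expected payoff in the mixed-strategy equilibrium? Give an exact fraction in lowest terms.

13/3

The column player mixes with probability q on Left, chosen so the row player is indifferent: 5q + 3(1−q) = 4q + 5(1−q) gives q = 2/3.
The row player's expected payoff (from either row, since indifferent) is 5·2/3 + 3·1/3 = 13/3.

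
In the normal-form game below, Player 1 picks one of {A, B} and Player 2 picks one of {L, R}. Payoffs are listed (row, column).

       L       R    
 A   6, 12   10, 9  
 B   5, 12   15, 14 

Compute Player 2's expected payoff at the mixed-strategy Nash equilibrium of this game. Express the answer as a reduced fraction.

Player 1 mixes with probability p on A, chosen so Player 2 is indifferent: 12p + 12(1−p) = 9p + 14(1−p) gives p = 2/5.
Player 2's expected payoff is 12·2/5 + 12·3/5 = 12.

12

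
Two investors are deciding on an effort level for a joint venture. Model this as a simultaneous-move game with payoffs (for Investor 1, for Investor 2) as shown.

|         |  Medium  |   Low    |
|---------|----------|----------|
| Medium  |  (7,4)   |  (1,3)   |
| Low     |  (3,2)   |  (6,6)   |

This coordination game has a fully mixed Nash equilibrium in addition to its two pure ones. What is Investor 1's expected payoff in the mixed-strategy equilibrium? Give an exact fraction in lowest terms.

13/3

Investor 2 mixes with probability q on Medium, chosen so Investor 1 is indifferent: 7q + 1(1−q) = 3q + 6(1−q) gives q = 5/9.
Investor 1's expected payoff (from either row, since indifferent) is 7·5/9 + 1·4/9 = 13/3.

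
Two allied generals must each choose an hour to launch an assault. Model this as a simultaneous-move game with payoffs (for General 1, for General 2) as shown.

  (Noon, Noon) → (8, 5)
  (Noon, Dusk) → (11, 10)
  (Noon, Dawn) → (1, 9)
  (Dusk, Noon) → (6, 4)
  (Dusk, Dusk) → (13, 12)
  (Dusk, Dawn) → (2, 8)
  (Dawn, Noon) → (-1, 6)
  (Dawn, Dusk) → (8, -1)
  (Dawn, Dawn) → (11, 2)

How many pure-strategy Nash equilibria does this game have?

Both Dusk: General 1 gets 13 (best alternative 11); General 2 gets 12 (best alternative 8). Neither deviates — NE.
Both Noon is not a NE: General 2 would switch to Dusk (10 > 5).
No other cell survives both best-response checks, so there is 1 pure NE.

1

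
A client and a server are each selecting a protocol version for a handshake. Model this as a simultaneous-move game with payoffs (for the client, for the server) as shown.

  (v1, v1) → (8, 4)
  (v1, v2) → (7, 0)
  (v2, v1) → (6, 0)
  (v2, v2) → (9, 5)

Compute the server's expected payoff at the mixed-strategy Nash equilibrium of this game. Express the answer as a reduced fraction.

The client mixes with probability p on v1, chosen so the server is indifferent: 4p + 0(1−p) = 0p + 5(1−p) gives p = 5/9.
The server's expected payoff is 4·5/9 + 0·4/9 = 20/9.

20/9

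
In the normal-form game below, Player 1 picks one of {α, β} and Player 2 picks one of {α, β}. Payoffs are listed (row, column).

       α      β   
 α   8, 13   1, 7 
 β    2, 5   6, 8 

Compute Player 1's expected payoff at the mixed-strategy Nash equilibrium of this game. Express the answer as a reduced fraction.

Player 2 mixes with probability q on α, chosen so Player 1 is indifferent: 8q + 1(1−q) = 2q + 6(1−q) gives q = 5/11.
Player 1's expected payoff (from either row, since indifferent) is 8·5/11 + 1·6/11 = 46/11.

46/11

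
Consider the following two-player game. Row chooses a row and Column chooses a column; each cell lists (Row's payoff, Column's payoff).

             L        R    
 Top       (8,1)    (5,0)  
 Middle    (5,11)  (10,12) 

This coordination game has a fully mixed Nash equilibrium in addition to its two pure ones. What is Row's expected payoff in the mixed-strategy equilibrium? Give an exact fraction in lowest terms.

55/8

Column mixes with probability q on L, chosen so Row is indifferent: 8q + 5(1−q) = 5q + 10(1−q) gives q = 5/8.
Row's expected payoff (from either row, since indifferent) is 8·5/8 + 5·3/8 = 55/8.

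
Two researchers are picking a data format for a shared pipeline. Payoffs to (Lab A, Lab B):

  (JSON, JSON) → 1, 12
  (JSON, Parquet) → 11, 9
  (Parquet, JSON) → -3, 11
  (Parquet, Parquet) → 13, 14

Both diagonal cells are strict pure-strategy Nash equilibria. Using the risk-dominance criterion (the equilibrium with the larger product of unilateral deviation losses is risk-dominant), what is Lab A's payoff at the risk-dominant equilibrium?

At both JSON: Lab A loses 1 − (-3) = 4 by deviating; Lab B loses 12 − 9 = 3. Product = 4·3 = 12.
At both Parquet: Lab A loses 13 − 11 = 2 by deviating; Lab B loses 14 − 11 = 3. Product = 2·3 = 6.
12 > 6, so both JSON is risk-dominant. Lab A's payoff there is 1.

1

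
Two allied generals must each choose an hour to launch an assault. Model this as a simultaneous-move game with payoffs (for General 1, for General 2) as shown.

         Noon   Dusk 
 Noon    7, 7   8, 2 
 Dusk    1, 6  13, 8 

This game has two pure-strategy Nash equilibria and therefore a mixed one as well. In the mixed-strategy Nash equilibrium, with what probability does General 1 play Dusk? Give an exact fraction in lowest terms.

General 1's mix p on Noon must make General 2 indifferent between Noon and Dusk.
General 2's payoff from Noon: 7p + 6(1−p). From Dusk: 2p + 8(1−p).
Set equal: 5p = 2(1−p) → p = 2/7.
Probability on Dusk is 1 − 2/7 = 5/7.

5/7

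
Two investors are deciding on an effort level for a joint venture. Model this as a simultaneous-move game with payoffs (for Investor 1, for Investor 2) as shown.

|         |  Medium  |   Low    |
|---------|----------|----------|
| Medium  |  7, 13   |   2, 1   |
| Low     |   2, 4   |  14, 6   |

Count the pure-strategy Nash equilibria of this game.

Both Medium: Investor 1 gets 7 (best alternative 2); Investor 2 gets 13 (best alternative 1). Neither deviates — NE.
Both Low: Investor 1 gets 14 (best alternative 2); Investor 2 gets 6 (best alternative 4). Neither deviates — NE.
(Low, Medium) is not a NE: Investor 1 would switch to Medium (7 > 2).
No other cell survives both best-response checks, so there are 2 pure NE.

2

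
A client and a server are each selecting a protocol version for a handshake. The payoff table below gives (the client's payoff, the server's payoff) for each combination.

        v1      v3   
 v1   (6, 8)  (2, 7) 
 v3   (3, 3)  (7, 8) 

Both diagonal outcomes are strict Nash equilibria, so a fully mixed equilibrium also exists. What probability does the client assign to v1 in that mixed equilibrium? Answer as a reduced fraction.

The client's mix p on v1 must make the server indifferent between v1 and v3.
The server's payoff from v1: 8p + 3(1−p). From v3: 7p + 8(1−p).
Set equal: 1p = 5(1−p) → p = 5/6.

5/6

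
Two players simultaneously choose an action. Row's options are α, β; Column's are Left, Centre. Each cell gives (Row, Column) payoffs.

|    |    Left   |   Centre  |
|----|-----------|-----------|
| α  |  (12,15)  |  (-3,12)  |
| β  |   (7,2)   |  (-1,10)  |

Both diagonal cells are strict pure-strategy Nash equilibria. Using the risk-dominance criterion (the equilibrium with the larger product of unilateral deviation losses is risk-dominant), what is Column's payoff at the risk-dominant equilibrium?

10

At (α, Left): Row loses 12 − 7 = 5 by deviating; Column loses 15 − 12 = 3. Product = 5·3 = 15.
At (β, Centre): Row loses -1 − (-3) = 2 by deviating; Column loses 10 − 2 = 8. Product = 2·8 = 16.
16 > 15, so (β, Centre) is risk-dominant. Column's payoff there is 10.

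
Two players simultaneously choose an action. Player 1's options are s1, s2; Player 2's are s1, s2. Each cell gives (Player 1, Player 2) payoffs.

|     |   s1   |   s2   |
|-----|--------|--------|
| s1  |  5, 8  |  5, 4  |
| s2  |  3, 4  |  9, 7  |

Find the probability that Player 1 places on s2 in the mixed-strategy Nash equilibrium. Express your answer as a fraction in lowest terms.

Player 1's mix p on s1 must make Player 2 indifferent between s1 and s2.
Player 2's payoff from s1: 8p + 4(1−p). From s2: 4p + 7(1−p).
Set equal: 4p = 3(1−p) → p = 3/7.
Probability on s2 is 1 − 3/7 = 4/7.

4/7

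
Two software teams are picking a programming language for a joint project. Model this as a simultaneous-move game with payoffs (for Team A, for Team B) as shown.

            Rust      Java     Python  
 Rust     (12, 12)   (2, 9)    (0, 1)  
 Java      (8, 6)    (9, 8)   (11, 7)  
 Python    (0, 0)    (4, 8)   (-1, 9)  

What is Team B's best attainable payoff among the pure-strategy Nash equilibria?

12

Both Rust is a pure NE (Team A: 12 ≥ 8; Team B: 12 ≥ 9). Team B gets 12.
Both Java is a pure NE (Team A: 9 ≥ 4; Team B: 8 ≥ 7). Team B gets 8.
Every other cell has a profitable deviation for at least one player. Highest of {12, 8} is 12.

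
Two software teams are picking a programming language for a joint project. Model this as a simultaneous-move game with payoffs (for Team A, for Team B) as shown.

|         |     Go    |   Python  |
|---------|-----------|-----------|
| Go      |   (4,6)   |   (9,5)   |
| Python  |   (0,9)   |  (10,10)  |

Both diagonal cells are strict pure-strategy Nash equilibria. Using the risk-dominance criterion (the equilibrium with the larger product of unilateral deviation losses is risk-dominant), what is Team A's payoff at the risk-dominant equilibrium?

At both Go: Team A loses 4 − 0 = 4 by deviating; Team B loses 6 − 5 = 1. Product = 4·1 = 4.
At both Python: Team A loses 10 − 9 = 1 by deviating; Team B loses 10 − 9 = 1. Product = 1·1 = 1.
4 > 1, so both Go is risk-dominant. Team A's payoff there is 4.

4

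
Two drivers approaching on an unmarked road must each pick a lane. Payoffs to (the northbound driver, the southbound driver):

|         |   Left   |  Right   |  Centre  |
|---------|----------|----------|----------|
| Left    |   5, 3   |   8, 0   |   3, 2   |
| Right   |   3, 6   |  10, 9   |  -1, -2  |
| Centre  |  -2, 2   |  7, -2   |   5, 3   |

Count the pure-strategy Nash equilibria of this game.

3

Both Left: the northbound driver gets 5 (best alternative 3); the southbound driver gets 3 (best alternative 2). Neither deviates — NE.
Both Right: the northbound driver gets 10 (best alternative 8); the southbound driver gets 9 (best alternative 6). Neither deviates — NE.
Both Centre: the northbound driver gets 5 (best alternative 3); the southbound driver gets 3 (best alternative 2). Neither deviates — NE.
(Left, Centre) is not a NE: the northbound driver would switch to Centre (5 > 3).
No other cell survives both best-response checks, so there are 3 pure NE.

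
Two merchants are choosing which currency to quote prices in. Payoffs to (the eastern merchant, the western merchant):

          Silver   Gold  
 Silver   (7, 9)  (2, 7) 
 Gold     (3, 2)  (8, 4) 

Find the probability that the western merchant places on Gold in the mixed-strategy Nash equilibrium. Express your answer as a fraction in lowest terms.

The western merchant's mix q on Silver must make the eastern merchant indifferent between Silver and Gold.
The eastern merchant's payoff from Silver: 7q + 2(1−q). From Gold: 3q + 8(1−q).
Set equal: 4q = 6(1−q) → q = 6/10 = 3/5.
Probability on Gold is 1 − 3/5 = 2/5.

2/5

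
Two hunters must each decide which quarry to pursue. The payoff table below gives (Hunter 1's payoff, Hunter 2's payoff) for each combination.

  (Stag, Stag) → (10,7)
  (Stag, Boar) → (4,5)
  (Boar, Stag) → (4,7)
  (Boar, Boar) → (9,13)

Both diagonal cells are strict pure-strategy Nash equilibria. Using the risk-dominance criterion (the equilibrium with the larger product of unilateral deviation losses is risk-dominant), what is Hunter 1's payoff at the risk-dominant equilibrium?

At both Stag: Hunter 1 loses 10 − 4 = 6 by deviating; Hunter 2 loses 7 − 5 = 2. Product = 6·2 = 12.
At both Boar: Hunter 1 loses 9 − 4 = 5 by deviating; Hunter 2 loses 13 − 7 = 6. Product = 5·6 = 30.
30 > 12, so both Boar is risk-dominant. Hunter 1's payoff there is 9.

9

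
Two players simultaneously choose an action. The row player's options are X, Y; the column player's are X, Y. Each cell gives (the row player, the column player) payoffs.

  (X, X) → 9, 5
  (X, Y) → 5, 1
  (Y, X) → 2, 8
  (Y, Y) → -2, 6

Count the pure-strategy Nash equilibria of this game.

Both X: the row player gets 9 (best alternative 2); the column player gets 5 (best alternative 1). Neither deviates — NE.
Both Y is not a NE: the row player would switch to X (5 > -2).
No other cell survives both best-response checks, so there is 1 pure NE.

1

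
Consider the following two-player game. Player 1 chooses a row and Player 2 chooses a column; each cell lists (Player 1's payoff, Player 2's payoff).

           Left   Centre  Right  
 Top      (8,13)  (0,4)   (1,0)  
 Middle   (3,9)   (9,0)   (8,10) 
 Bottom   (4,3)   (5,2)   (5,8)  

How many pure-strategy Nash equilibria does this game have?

2

(Top, Left): Player 1 gets 8 (best alternative 4); Player 2 gets 13 (best alternative 4). Neither deviates — NE.
(Middle, Right): Player 1 gets 8 (best alternative 5); Player 2 gets 10 (best alternative 9). Neither deviates — NE.
(Bottom, Right) is not a NE: Player 1 would switch to Middle (8 > 5).
No other cell survives both best-response checks, so there are 2 pure NE.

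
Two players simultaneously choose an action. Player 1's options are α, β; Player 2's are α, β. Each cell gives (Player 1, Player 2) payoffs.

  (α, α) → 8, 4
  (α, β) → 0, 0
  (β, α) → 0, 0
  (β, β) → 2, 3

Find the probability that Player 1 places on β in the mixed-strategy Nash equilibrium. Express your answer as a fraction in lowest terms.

4/7

Player 1's mix p on α must make Player 2 indifferent between α and β.
Player 2's payoff from α: 4p + 0(1−p). From β: 0p + 3(1−p).
Set equal: 4p = 3(1−p) → p = 3/7.
Probability on β is 1 − 3/7 = 4/7.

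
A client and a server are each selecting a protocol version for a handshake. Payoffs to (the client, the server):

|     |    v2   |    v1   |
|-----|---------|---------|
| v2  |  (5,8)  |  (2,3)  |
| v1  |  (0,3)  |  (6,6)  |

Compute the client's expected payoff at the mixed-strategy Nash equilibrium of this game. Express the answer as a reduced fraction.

The server mixes with probability q on v2, chosen so the client is indifferent: 5q + 2(1−q) = 0q + 6(1−q) gives q = 4/9.
The client's expected payoff (from either row, since indifferent) is 5·4/9 + 2·5/9 = 10/3.

10/3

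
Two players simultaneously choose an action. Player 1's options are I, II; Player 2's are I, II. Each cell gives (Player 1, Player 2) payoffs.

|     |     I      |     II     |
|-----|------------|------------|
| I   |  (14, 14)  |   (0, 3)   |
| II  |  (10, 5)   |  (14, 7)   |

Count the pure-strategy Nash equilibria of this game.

2

Both I: Player 1 gets 14 (best alternative 10); Player 2 gets 14 (best alternative 3). Neither deviates — NE.
Both II: Player 1 gets 14 (best alternative 0); Player 2 gets 7 (best alternative 5). Neither deviates — NE.
(I, II) is not a NE: Player 1 would switch to II (14 > 0).
No other cell survives both best-response checks, so there are 2 pure NE.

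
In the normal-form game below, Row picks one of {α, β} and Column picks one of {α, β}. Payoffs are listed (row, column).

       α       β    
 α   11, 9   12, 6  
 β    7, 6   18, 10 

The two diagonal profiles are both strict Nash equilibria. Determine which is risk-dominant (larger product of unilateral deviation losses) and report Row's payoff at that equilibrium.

18

At both α: Row loses 11 − 7 = 4 by deviating; Column loses 9 − 6 = 3. Product = 4·3 = 12.
At both β: Row loses 18 − 12 = 6 by deviating; Column loses 10 − 6 = 4. Product = 6·4 = 24.
24 > 12, so both β is risk-dominant. Row's payoff there is 18.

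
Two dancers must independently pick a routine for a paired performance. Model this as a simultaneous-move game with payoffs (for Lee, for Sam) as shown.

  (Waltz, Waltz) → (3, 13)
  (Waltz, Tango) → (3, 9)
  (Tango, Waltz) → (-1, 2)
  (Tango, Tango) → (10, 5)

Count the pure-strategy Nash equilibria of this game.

2

Both Waltz: Lee gets 3 (best alternative -1); Sam gets 13 (best alternative 9). Neither deviates — NE.
Both Tango: Lee gets 10 (best alternative 3); Sam gets 5 (best alternative 2). Neither deviates — NE.
(Tango, Waltz) is not a NE: Lee would switch to Waltz (3 > -1).
No other cell survives both best-response checks, so there are 2 pure NE.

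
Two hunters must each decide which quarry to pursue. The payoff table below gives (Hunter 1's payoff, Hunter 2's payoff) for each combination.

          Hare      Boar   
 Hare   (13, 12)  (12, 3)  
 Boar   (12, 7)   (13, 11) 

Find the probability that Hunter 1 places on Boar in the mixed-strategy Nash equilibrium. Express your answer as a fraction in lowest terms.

9/13

Hunter 1's mix p on Hare must make Hunter 2 indifferent between Hare and Boar.
Hunter 2's payoff from Hare: 12p + 7(1−p). From Boar: 3p + 11(1−p).
Set equal: 9p = 4(1−p) → p = 4/13.
Probability on Boar is 1 − 4/13 = 9/13.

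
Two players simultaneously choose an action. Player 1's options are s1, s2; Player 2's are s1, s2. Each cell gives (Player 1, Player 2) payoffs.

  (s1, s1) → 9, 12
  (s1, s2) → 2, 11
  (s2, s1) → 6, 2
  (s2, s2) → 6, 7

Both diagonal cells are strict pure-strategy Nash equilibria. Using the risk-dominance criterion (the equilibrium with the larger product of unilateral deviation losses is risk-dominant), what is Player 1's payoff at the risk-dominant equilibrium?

At both s1: Player 1 loses 9 − 6 = 3 by deviating; Player 2 loses 12 − 11 = 1. Product = 3·1 = 3.
At both s2: Player 1 loses 6 − 2 = 4 by deviating; Player 2 loses 7 − 2 = 5. Product = 4·5 = 20.
20 > 3, so both s2 is risk-dominant. Player 1's payoff there is 6.

6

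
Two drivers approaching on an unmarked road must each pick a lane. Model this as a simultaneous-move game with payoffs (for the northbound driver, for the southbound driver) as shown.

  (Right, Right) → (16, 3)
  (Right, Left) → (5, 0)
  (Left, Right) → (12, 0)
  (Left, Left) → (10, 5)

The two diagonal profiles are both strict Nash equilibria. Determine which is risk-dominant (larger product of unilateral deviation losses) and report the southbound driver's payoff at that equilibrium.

At both Right: the northbound driver loses 16 − 12 = 4 by deviating; the southbound driver loses 3 − 0 = 3. Product = 4·3 = 12.
At both Left: the northbound driver loses 10 − 5 = 5 by deviating; the southbound driver loses 5 − 0 = 5. Product = 5·5 = 25.
25 > 12, so both Left is risk-dominant. The southbound driver's payoff there is 5.

5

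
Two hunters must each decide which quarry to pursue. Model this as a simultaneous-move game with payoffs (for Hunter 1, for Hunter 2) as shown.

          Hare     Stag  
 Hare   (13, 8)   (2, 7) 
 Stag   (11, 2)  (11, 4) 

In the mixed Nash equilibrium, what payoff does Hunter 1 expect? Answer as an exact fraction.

11

Hunter 2 mixes with probability q on Hare, chosen so Hunter 1 is indifferent: 13q + 2(1−q) = 11q + 11(1−q) gives q = 9/11.
Hunter 1's expected payoff (from either row, since indifferent) is 13·9/11 + 2·2/11 = 11.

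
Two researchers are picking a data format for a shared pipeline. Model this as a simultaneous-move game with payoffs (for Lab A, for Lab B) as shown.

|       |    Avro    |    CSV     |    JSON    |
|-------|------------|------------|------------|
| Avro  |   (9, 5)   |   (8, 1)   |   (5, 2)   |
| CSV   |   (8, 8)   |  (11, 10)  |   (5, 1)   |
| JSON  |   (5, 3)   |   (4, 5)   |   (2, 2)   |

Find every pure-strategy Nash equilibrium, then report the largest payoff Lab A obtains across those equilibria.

Both Avro is a pure NE (Lab A: 9 ≥ 8; Lab B: 5 ≥ 2). Lab A gets 9.
Both CSV is a pure NE (Lab A: 11 ≥ 8; Lab B: 10 ≥ 8). Lab A gets 11.
Every other cell has a profitable deviation for at least one player. Highest of {9, 11} is 11.

11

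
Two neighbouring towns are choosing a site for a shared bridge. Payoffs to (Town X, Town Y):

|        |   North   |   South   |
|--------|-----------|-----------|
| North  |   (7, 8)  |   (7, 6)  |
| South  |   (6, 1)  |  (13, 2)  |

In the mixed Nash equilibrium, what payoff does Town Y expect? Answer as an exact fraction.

Town X mixes with probability p on North, chosen so Town Y is indifferent: 8p + 1(1−p) = 6p + 2(1−p) gives p = 1/3.
Town Y's expected payoff is 8·1/3 + 1·2/3 = 10/3.

10/3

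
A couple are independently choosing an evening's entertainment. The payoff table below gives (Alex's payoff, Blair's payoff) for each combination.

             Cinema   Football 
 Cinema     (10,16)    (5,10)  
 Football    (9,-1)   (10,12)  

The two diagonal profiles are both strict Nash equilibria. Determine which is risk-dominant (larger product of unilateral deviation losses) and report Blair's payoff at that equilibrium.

At both Cinema: Alex loses 10 − 9 = 1 by deviating; Blair loses 16 − 10 = 6. Product = 1·6 = 6.
At both Football: Alex loses 10 − 5 = 5 by deviating; Blair loses 12 − (-1) = 13. Product = 5·13 = 65.
65 > 6, so both Football is risk-dominant. Blair's payoff there is 12.

12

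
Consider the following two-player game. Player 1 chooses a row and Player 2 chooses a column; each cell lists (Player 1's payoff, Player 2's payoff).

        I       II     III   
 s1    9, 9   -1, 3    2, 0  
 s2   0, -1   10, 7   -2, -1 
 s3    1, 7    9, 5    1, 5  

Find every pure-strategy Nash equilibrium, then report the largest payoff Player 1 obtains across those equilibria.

(s1, I) is a pure NE (Player 1: 9 ≥ 1; Player 2: 9 ≥ 3). Player 1 gets 9.
(s2, II) is a pure NE (Player 1: 10 ≥ 9; Player 2: 7 ≥ -1). Player 1 gets 10.
Every other cell has a profitable deviation for at least one player. Highest of {9, 10} is 10.

10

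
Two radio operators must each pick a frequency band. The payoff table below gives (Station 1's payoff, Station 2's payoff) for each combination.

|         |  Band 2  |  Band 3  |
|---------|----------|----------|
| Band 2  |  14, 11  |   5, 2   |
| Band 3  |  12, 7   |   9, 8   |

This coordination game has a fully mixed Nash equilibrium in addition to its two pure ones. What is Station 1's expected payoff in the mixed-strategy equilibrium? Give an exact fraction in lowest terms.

11

Station 2 mixes with probability q on Band 2, chosen so Station 1 is indifferent: 14q + 5(1−q) = 12q + 9(1−q) gives q = 2/3.
Station 1's expected payoff (from either row, since indifferent) is 14·2/3 + 5·1/3 = 11.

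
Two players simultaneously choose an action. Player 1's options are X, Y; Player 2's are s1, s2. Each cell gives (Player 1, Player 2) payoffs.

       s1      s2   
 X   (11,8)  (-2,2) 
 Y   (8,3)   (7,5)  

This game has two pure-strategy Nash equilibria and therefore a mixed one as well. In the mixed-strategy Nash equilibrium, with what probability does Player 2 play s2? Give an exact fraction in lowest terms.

1/4

Player 2's mix q on s1 must make Player 1 indifferent between X and Y.
Player 1's payoff from X: 11q + (-2)(1−q). From Y: 8q + 7(1−q).
Set equal: 3q = 9(1−q) → q = 9/12 = 3/4.
Probability on s2 is 1 − 3/4 = 1/4.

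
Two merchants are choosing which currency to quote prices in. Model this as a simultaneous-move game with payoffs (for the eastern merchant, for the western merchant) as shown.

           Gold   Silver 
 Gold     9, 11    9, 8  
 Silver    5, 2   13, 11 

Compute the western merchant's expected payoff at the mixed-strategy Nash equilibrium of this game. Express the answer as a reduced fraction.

The eastern merchant mixes with probability p on Gold, chosen so the western merchant is indifferent: 11p + 2(1−p) = 8p + 11(1−p) gives p = 3/4.
The western merchant's expected payoff is 11·3/4 + 2·1/4 = 35/4.

35/4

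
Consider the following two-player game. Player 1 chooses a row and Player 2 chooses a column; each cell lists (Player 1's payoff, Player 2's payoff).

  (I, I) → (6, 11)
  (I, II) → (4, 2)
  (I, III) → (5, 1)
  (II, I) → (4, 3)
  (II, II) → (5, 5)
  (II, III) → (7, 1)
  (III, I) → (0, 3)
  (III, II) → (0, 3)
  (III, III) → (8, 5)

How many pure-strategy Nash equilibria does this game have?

3

Both I: Player 1 gets 6 (best alternative 4); Player 2 gets 11 (best alternative 2). Neither deviates — NE.
Both II: Player 1 gets 5 (best alternative 4); Player 2 gets 5 (best alternative 3). Neither deviates — NE.
Both III: Player 1 gets 8 (best alternative 7); Player 2 gets 5 (best alternative 3). Neither deviates — NE.
(III, II) is not a NE: Player 1 would switch to II (5 > 0).
No other cell survives both best-response checks, so there are 3 pure NE.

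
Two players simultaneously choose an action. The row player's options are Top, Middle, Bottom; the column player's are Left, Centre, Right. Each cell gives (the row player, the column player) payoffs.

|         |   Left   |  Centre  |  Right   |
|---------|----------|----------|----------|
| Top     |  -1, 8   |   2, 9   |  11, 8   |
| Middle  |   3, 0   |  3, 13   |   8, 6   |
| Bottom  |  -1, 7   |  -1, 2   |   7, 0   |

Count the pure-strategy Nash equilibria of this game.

1

(Middle, Centre): the row player gets 3 (best alternative 2); the column player gets 13 (best alternative 6). Neither deviates — NE.
(Top, Left) is not a NE: the row player would switch to Middle (3 > -1).
No other cell survives both best-response checks, so there is 1 pure NE.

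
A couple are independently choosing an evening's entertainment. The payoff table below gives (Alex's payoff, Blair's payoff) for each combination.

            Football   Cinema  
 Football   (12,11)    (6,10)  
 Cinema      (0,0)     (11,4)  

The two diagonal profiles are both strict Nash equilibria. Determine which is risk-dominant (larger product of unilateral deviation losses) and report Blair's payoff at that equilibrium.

4

At both Football: Alex loses 12 − 0 = 12 by deviating; Blair loses 11 − 10 = 1. Product = 12·1 = 12.
At both Cinema: Alex loses 11 − 6 = 5 by deviating; Blair loses 4 − 0 = 4. Product = 5·4 = 20.
20 > 12, so both Cinema is risk-dominant. Blair's payoff there is 4.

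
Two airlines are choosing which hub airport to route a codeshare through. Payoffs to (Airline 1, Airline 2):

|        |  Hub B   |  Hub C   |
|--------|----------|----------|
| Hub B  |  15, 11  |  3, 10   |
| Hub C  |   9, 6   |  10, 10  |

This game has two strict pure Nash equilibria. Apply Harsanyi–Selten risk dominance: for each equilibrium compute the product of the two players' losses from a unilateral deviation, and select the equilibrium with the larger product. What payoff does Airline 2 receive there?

10

At both Hub B: Airline 1 loses 15 − 9 = 6 by deviating; Airline 2 loses 11 − 10 = 1. Product = 6·1 = 6.
At both Hub C: Airline 1 loses 10 − 3 = 7 by deviating; Airline 2 loses 10 − 6 = 4. Product = 7·4 = 28.
28 > 6, so both Hub C is risk-dominant. Airline 2's payoff there is 10.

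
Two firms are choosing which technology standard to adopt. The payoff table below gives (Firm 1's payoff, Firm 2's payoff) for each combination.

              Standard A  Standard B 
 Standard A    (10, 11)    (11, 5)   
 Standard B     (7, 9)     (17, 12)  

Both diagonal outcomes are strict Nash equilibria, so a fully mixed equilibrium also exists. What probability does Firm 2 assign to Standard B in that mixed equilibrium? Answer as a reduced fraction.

1/3

Firm 2's mix q on Standard A must make Firm 1 indifferent between Standard A and Standard B.
Firm 1's payoff from Standard A: 10q + 11(1−q). From Standard B: 7q + 17(1−q).
Set equal: 3q = 6(1−q) → q = 6/9 = 2/3.
Probability on Standard B is 1 − 2/3 = 1/3.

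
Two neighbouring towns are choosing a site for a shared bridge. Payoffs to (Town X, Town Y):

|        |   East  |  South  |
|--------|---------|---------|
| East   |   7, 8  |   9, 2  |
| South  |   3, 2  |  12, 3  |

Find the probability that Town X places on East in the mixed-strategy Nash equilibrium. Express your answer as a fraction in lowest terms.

1/7

Town X's mix p on East must make Town Y indifferent between East and South.
Town Y's payoff from East: 8p + 2(1−p). From South: 2p + 3(1−p).
Set equal: 6p = 1(1−p) → p = 1/7.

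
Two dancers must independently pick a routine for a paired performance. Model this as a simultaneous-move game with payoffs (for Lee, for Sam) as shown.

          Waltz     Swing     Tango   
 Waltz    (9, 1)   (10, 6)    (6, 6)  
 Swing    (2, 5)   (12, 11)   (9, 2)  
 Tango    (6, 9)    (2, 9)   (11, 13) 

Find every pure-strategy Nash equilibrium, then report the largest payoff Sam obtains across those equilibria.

Both Swing is a pure NE (Lee: 12 ≥ 10; Sam: 11 ≥ 5). Sam gets 11.
Both Tango is a pure NE (Lee: 11 ≥ 9; Sam: 13 ≥ 9). Sam gets 13.
Every other cell has a profitable deviation for at least one player. Highest of {11, 13} is 13.

13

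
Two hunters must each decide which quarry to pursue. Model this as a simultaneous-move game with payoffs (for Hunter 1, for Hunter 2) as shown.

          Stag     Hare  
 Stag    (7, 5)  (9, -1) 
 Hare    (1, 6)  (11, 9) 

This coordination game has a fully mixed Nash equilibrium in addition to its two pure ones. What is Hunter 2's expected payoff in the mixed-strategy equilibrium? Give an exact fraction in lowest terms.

17/3

Hunter 1 mixes with probability p on Stag, chosen so Hunter 2 is indifferent: 5p + 6(1−p) = (-1)p + 9(1−p) gives p = 1/3.
Hunter 2's expected payoff is 5·1/3 + 6·2/3 = 17/3.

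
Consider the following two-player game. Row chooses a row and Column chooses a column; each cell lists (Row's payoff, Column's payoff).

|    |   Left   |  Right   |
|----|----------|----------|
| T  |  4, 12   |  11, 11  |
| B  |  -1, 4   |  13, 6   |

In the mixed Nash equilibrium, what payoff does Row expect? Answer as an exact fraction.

Column mixes with probability q on Left, chosen so Row is indifferent: 4q + 11(1−q) = (-1)q + 13(1−q) gives q = 2/7.
Row's expected payoff (from either row, since indifferent) is 4·2/7 + 11·5/7 = 9.

9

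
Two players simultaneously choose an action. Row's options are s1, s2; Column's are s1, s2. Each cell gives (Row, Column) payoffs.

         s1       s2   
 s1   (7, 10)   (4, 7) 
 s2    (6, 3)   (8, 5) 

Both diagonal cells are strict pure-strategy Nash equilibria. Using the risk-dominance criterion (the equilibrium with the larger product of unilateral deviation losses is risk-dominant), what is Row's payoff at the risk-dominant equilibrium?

8

At both s1: Row loses 7 − 6 = 1 by deviating; Column loses 10 − 7 = 3. Product = 1·3 = 3.
At both s2: Row loses 8 − 4 = 4 by deviating; Column loses 5 − 3 = 2. Product = 4·2 = 8.
8 > 3, so both s2 is risk-dominant. Row's payoff there is 8.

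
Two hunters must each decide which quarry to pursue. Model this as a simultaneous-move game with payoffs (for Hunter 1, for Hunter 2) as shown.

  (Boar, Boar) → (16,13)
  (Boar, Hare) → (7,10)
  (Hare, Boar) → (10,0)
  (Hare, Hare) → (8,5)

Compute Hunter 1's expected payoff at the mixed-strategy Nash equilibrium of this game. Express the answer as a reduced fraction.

58/7

Hunter 2 mixes with probability q on Boar, chosen so Hunter 1 is indifferent: 16q + 7(1−q) = 10q + 8(1−q) gives q = 1/7.
Hunter 1's expected payoff (from either row, since indifferent) is 16·1/7 + 7·6/7 = 58/7.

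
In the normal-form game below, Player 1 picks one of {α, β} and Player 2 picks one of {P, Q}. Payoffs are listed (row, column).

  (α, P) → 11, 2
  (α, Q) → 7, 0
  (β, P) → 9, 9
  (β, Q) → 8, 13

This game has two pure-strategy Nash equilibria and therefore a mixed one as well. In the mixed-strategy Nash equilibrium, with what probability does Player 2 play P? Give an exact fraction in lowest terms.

1/3

Player 2's mix q on P must make Player 1 indifferent between α and β.
Player 1's payoff from α: 11q + 7(1−q). From β: 9q + 8(1−q).
Set equal: 2q = 1(1−q) → q = 1/3.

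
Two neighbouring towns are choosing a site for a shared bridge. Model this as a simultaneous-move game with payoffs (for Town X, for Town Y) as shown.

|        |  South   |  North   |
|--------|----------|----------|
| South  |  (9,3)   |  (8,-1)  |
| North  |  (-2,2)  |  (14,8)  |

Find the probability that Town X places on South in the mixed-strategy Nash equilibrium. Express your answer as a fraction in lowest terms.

3/5

Town X's mix p on South must make Town Y indifferent between South and North.
Town Y's payoff from South: 3p + 2(1−p). From North: (-1)p + 8(1−p).
Set equal: 4p = 6(1−p) → p = 6/10 = 3/5.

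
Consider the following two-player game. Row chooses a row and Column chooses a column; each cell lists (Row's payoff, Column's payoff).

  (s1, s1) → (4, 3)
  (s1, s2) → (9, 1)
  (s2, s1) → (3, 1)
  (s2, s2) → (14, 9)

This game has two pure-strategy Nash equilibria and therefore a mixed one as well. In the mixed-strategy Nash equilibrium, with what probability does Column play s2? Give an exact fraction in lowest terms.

Column's mix q on s1 must make Row indifferent between s1 and s2.
Row's payoff from s1: 4q + 9(1−q). From s2: 3q + 14(1−q).
Set equal: 1q = 5(1−q) → q = 5/6.
Probability on s2 is 1 − 5/6 = 1/6.

1/6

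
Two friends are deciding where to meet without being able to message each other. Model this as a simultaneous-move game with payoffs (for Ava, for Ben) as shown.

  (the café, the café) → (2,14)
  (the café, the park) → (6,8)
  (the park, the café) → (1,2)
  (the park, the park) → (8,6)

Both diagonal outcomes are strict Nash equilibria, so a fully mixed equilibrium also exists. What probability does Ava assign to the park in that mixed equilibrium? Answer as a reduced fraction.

Ava's mix p on the café must make Ben indifferent between the café and the park.
Ben's payoff from the café: 14p + 2(1−p). From the park: 8p + 6(1−p).
Set equal: 6p = 4(1−p) → p = 4/10 = 2/5.
Probability on the park is 1 − 2/5 = 3/5.

3/5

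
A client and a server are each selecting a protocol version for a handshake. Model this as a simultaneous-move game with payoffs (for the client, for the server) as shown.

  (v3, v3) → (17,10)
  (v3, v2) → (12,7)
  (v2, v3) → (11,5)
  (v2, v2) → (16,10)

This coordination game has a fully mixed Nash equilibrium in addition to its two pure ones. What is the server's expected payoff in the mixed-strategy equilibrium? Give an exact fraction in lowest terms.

The client mixes with probability p on v3, chosen so the server is indifferent: 10p + 5(1−p) = 7p + 10(1−p) gives p = 5/8.
The server's expected payoff is 10·5/8 + 5·3/8 = 65/8.

65/8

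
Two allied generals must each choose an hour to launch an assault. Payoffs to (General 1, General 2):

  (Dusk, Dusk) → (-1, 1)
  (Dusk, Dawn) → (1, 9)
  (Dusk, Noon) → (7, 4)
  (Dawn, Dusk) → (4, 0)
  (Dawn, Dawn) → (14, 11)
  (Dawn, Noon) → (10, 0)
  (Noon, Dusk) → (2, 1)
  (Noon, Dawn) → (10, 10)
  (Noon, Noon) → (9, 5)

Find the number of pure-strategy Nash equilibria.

1

Both Dawn: General 1 gets 14 (best alternative 10); General 2 gets 11 (best alternative 0). Neither deviates — NE.
Both Dusk is not a NE: General 1 would switch to Dawn (4 > -1).
No other cell survives both best-response checks, so there is 1 pure NE.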